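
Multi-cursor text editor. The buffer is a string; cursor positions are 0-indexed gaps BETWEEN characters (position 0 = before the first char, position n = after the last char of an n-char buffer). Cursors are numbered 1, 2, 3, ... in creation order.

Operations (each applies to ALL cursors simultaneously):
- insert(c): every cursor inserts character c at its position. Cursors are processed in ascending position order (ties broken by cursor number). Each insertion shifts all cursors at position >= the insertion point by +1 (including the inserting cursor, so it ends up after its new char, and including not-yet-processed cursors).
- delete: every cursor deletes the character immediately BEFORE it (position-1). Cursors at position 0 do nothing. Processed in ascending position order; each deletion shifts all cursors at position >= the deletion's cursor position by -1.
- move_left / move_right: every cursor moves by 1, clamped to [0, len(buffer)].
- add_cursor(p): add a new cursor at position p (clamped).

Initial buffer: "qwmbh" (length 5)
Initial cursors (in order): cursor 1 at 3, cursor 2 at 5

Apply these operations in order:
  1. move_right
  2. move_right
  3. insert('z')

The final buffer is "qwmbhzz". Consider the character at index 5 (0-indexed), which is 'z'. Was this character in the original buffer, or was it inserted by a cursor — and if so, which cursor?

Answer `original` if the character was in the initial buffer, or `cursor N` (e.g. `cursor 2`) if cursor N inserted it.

After op 1 (move_right): buffer="qwmbh" (len 5), cursors c1@4 c2@5, authorship .....
After op 2 (move_right): buffer="qwmbh" (len 5), cursors c1@5 c2@5, authorship .....
After op 3 (insert('z')): buffer="qwmbhzz" (len 7), cursors c1@7 c2@7, authorship .....12
Authorship (.=original, N=cursor N): . . . . . 1 2
Index 5: author = 1

Answer: cursor 1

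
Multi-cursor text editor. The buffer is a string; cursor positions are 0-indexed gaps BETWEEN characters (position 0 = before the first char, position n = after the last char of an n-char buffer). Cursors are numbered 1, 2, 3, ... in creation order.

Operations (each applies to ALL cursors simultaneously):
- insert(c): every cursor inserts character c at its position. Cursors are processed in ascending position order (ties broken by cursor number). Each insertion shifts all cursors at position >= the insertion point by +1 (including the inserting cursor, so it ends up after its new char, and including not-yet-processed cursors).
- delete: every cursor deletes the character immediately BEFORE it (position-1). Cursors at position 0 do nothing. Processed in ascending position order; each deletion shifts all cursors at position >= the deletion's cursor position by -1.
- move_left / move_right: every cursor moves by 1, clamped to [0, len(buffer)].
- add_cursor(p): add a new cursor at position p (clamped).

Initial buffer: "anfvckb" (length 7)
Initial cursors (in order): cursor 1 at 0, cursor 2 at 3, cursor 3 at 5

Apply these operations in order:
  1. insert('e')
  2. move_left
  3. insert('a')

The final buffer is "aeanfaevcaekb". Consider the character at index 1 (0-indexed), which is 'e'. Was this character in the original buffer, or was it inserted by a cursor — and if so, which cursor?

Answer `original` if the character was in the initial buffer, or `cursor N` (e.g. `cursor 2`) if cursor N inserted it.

After op 1 (insert('e')): buffer="eanfevcekb" (len 10), cursors c1@1 c2@5 c3@8, authorship 1...2..3..
After op 2 (move_left): buffer="eanfevcekb" (len 10), cursors c1@0 c2@4 c3@7, authorship 1...2..3..
After op 3 (insert('a')): buffer="aeanfaevcaekb" (len 13), cursors c1@1 c2@6 c3@10, authorship 11...22..33..
Authorship (.=original, N=cursor N): 1 1 . . . 2 2 . . 3 3 . .
Index 1: author = 1

Answer: cursor 1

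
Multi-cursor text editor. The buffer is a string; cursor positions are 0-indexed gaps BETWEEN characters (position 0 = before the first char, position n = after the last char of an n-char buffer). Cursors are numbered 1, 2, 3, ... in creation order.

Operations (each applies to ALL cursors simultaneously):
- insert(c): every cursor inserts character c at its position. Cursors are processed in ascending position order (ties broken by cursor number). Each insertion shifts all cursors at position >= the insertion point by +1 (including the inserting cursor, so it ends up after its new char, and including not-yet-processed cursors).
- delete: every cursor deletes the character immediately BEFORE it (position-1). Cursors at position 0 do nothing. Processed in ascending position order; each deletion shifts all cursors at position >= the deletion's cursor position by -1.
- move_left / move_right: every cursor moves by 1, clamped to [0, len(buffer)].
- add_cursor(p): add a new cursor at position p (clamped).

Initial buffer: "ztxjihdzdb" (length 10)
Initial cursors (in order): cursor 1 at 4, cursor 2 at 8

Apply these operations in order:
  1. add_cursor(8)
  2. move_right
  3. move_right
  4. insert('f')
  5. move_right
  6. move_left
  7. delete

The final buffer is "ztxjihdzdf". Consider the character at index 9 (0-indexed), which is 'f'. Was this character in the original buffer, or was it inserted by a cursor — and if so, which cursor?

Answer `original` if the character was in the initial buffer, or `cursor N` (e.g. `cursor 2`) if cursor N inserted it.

After op 1 (add_cursor(8)): buffer="ztxjihdzdb" (len 10), cursors c1@4 c2@8 c3@8, authorship ..........
After op 2 (move_right): buffer="ztxjihdzdb" (len 10), cursors c1@5 c2@9 c3@9, authorship ..........
After op 3 (move_right): buffer="ztxjihdzdb" (len 10), cursors c1@6 c2@10 c3@10, authorship ..........
After op 4 (insert('f')): buffer="ztxjihfdzdbff" (len 13), cursors c1@7 c2@13 c3@13, authorship ......1....23
After op 5 (move_right): buffer="ztxjihfdzdbff" (len 13), cursors c1@8 c2@13 c3@13, authorship ......1....23
After op 6 (move_left): buffer="ztxjihfdzdbff" (len 13), cursors c1@7 c2@12 c3@12, authorship ......1....23
After op 7 (delete): buffer="ztxjihdzdf" (len 10), cursors c1@6 c2@9 c3@9, authorship .........3
Authorship (.=original, N=cursor N): . . . . . . . . . 3
Index 9: author = 3

Answer: cursor 3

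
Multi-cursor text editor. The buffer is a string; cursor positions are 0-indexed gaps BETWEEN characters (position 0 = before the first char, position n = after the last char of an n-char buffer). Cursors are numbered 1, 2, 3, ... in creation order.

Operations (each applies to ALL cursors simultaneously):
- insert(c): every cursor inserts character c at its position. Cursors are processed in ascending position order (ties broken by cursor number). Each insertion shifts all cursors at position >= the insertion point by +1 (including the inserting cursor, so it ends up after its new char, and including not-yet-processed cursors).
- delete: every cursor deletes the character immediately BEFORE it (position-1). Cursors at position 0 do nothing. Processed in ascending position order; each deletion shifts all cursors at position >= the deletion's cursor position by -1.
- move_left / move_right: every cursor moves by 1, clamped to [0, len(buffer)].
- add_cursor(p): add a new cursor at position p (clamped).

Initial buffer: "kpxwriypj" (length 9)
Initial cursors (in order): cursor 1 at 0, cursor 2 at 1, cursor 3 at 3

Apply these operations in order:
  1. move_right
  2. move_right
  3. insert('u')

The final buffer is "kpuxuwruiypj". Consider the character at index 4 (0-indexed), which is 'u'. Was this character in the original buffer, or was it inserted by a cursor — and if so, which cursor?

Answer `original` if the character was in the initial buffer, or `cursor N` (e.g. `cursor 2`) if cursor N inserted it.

After op 1 (move_right): buffer="kpxwriypj" (len 9), cursors c1@1 c2@2 c3@4, authorship .........
After op 2 (move_right): buffer="kpxwriypj" (len 9), cursors c1@2 c2@3 c3@5, authorship .........
After op 3 (insert('u')): buffer="kpuxuwruiypj" (len 12), cursors c1@3 c2@5 c3@8, authorship ..1.2..3....
Authorship (.=original, N=cursor N): . . 1 . 2 . . 3 . . . .
Index 4: author = 2

Answer: cursor 2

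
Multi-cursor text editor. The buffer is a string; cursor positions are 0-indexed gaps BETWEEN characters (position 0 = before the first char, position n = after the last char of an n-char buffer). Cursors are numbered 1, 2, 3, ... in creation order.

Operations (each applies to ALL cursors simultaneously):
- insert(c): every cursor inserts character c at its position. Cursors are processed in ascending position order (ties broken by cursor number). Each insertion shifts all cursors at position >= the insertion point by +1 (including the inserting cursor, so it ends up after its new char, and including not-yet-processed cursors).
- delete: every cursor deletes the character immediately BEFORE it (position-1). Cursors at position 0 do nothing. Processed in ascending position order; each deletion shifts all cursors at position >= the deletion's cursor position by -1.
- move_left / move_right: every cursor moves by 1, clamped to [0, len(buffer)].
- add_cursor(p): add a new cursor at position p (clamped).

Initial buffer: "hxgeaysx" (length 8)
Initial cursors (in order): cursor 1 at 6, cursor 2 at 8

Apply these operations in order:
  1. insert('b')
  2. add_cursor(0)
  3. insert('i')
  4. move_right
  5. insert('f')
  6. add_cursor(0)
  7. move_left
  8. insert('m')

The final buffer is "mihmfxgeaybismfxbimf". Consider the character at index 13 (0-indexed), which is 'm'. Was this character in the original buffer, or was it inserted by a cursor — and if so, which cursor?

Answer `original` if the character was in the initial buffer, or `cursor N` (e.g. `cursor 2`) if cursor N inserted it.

Answer: cursor 1

Derivation:
After op 1 (insert('b')): buffer="hxgeaybsxb" (len 10), cursors c1@7 c2@10, authorship ......1..2
After op 2 (add_cursor(0)): buffer="hxgeaybsxb" (len 10), cursors c3@0 c1@7 c2@10, authorship ......1..2
After op 3 (insert('i')): buffer="ihxgeaybisxbi" (len 13), cursors c3@1 c1@9 c2@13, authorship 3......11..22
After op 4 (move_right): buffer="ihxgeaybisxbi" (len 13), cursors c3@2 c1@10 c2@13, authorship 3......11..22
After op 5 (insert('f')): buffer="ihfxgeaybisfxbif" (len 16), cursors c3@3 c1@12 c2@16, authorship 3.3.....11.1.222
After op 6 (add_cursor(0)): buffer="ihfxgeaybisfxbif" (len 16), cursors c4@0 c3@3 c1@12 c2@16, authorship 3.3.....11.1.222
After op 7 (move_left): buffer="ihfxgeaybisfxbif" (len 16), cursors c4@0 c3@2 c1@11 c2@15, authorship 3.3.....11.1.222
After op 8 (insert('m')): buffer="mihmfxgeaybismfxbimf" (len 20), cursors c4@1 c3@4 c1@14 c2@19, authorship 43.33.....11.11.2222
Authorship (.=original, N=cursor N): 4 3 . 3 3 . . . . . 1 1 . 1 1 . 2 2 2 2
Index 13: author = 1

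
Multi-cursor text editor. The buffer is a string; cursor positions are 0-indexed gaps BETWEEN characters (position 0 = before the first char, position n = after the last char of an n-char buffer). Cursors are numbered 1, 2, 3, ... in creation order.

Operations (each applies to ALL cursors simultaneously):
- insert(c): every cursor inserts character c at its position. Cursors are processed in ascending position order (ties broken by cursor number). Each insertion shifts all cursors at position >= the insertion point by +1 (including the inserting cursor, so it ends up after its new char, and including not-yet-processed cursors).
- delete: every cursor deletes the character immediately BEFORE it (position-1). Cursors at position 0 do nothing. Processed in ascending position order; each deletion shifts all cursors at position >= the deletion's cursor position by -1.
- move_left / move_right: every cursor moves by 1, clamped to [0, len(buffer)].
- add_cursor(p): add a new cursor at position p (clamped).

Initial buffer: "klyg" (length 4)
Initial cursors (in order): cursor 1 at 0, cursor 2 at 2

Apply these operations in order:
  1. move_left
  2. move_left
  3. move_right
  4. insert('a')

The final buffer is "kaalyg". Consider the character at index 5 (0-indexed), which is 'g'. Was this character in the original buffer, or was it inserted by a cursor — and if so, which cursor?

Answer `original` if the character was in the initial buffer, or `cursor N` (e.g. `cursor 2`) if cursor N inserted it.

After op 1 (move_left): buffer="klyg" (len 4), cursors c1@0 c2@1, authorship ....
After op 2 (move_left): buffer="klyg" (len 4), cursors c1@0 c2@0, authorship ....
After op 3 (move_right): buffer="klyg" (len 4), cursors c1@1 c2@1, authorship ....
After op 4 (insert('a')): buffer="kaalyg" (len 6), cursors c1@3 c2@3, authorship .12...
Authorship (.=original, N=cursor N): . 1 2 . . .
Index 5: author = original

Answer: original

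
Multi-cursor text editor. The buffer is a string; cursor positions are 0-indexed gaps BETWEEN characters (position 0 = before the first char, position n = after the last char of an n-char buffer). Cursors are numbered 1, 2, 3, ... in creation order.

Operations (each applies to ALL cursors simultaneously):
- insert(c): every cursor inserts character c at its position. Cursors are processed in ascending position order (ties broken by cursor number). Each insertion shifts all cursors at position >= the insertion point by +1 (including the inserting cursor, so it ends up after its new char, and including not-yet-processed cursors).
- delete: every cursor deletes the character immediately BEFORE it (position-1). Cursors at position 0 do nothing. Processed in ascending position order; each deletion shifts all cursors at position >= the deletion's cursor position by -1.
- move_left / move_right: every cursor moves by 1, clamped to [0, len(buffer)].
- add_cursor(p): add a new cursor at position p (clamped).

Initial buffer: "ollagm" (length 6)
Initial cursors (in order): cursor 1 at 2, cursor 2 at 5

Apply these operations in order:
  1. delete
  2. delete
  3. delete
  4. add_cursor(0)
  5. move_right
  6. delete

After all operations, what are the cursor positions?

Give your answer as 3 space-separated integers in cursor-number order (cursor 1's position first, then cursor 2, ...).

After op 1 (delete): buffer="olam" (len 4), cursors c1@1 c2@3, authorship ....
After op 2 (delete): buffer="lm" (len 2), cursors c1@0 c2@1, authorship ..
After op 3 (delete): buffer="m" (len 1), cursors c1@0 c2@0, authorship .
After op 4 (add_cursor(0)): buffer="m" (len 1), cursors c1@0 c2@0 c3@0, authorship .
After op 5 (move_right): buffer="m" (len 1), cursors c1@1 c2@1 c3@1, authorship .
After op 6 (delete): buffer="" (len 0), cursors c1@0 c2@0 c3@0, authorship 

Answer: 0 0 0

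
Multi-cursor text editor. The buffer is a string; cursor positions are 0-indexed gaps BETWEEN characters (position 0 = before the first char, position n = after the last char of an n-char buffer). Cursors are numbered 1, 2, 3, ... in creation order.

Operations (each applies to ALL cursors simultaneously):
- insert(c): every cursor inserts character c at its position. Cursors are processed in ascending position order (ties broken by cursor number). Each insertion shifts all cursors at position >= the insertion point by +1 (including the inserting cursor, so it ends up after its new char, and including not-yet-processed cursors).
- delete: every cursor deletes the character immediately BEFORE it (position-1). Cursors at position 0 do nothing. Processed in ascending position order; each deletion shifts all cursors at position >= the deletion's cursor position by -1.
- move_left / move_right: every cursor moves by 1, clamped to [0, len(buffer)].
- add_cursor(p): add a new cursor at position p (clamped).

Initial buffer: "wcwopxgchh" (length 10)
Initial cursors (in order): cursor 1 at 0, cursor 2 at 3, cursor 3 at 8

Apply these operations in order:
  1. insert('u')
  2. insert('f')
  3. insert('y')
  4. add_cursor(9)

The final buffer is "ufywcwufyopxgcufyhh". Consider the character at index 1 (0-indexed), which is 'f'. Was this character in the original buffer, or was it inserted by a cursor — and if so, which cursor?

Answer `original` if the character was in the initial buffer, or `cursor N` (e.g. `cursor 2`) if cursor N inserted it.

After op 1 (insert('u')): buffer="uwcwuopxgcuhh" (len 13), cursors c1@1 c2@5 c3@11, authorship 1...2.....3..
After op 2 (insert('f')): buffer="ufwcwufopxgcufhh" (len 16), cursors c1@2 c2@7 c3@14, authorship 11...22.....33..
After op 3 (insert('y')): buffer="ufywcwufyopxgcufyhh" (len 19), cursors c1@3 c2@9 c3@17, authorship 111...222.....333..
After op 4 (add_cursor(9)): buffer="ufywcwufyopxgcufyhh" (len 19), cursors c1@3 c2@9 c4@9 c3@17, authorship 111...222.....333..
Authorship (.=original, N=cursor N): 1 1 1 . . . 2 2 2 . . . . . 3 3 3 . .
Index 1: author = 1

Answer: cursor 1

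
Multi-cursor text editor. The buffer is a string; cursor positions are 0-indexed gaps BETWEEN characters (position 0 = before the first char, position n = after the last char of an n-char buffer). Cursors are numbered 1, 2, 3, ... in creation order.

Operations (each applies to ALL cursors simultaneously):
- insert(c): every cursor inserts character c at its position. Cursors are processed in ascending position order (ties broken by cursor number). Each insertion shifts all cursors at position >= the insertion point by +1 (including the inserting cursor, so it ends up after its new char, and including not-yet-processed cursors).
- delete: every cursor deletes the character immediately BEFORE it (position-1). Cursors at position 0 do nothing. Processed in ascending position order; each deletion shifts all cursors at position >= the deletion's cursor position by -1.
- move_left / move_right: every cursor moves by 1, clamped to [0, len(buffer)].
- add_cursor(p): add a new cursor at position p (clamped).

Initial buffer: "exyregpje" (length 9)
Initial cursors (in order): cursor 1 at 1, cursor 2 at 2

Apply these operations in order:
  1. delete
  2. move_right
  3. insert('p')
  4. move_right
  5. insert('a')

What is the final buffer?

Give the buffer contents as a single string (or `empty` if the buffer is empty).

Answer: yppraaegpje

Derivation:
After op 1 (delete): buffer="yregpje" (len 7), cursors c1@0 c2@0, authorship .......
After op 2 (move_right): buffer="yregpje" (len 7), cursors c1@1 c2@1, authorship .......
After op 3 (insert('p')): buffer="yppregpje" (len 9), cursors c1@3 c2@3, authorship .12......
After op 4 (move_right): buffer="yppregpje" (len 9), cursors c1@4 c2@4, authorship .12......
After op 5 (insert('a')): buffer="yppraaegpje" (len 11), cursors c1@6 c2@6, authorship .12.12.....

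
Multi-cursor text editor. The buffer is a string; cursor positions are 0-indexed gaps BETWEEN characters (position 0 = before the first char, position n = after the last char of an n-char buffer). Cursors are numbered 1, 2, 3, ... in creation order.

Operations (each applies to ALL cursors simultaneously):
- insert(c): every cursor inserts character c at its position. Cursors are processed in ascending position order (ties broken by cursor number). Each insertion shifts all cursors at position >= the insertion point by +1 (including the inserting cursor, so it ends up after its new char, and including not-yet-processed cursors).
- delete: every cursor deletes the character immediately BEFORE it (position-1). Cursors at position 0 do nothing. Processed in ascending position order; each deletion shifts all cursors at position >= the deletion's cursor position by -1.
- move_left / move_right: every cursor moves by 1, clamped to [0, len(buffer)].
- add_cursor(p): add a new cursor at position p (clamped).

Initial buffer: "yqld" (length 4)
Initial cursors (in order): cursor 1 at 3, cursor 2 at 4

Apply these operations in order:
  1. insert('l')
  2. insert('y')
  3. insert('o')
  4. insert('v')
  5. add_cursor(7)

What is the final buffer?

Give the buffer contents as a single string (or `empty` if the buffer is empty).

Answer: yqllyovdlyov

Derivation:
After op 1 (insert('l')): buffer="yqlldl" (len 6), cursors c1@4 c2@6, authorship ...1.2
After op 2 (insert('y')): buffer="yqllydly" (len 8), cursors c1@5 c2@8, authorship ...11.22
After op 3 (insert('o')): buffer="yqllyodlyo" (len 10), cursors c1@6 c2@10, authorship ...111.222
After op 4 (insert('v')): buffer="yqllyovdlyov" (len 12), cursors c1@7 c2@12, authorship ...1111.2222
After op 5 (add_cursor(7)): buffer="yqllyovdlyov" (len 12), cursors c1@7 c3@7 c2@12, authorship ...1111.2222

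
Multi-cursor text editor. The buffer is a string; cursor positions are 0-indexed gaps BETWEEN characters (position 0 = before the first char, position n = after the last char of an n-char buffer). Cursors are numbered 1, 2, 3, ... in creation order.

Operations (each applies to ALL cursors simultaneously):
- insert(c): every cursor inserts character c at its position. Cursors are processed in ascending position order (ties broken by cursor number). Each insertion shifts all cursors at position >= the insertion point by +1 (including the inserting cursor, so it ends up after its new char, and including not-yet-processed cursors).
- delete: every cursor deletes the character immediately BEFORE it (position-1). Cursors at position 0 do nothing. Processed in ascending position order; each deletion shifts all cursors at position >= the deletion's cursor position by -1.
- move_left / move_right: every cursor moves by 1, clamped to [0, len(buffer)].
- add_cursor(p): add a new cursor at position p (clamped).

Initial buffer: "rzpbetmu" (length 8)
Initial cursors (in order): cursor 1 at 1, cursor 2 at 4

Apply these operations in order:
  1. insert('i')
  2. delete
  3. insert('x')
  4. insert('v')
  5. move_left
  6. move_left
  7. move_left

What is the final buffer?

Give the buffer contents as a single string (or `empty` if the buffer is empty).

After op 1 (insert('i')): buffer="rizpbietmu" (len 10), cursors c1@2 c2@6, authorship .1...2....
After op 2 (delete): buffer="rzpbetmu" (len 8), cursors c1@1 c2@4, authorship ........
After op 3 (insert('x')): buffer="rxzpbxetmu" (len 10), cursors c1@2 c2@6, authorship .1...2....
After op 4 (insert('v')): buffer="rxvzpbxvetmu" (len 12), cursors c1@3 c2@8, authorship .11...22....
After op 5 (move_left): buffer="rxvzpbxvetmu" (len 12), cursors c1@2 c2@7, authorship .11...22....
After op 6 (move_left): buffer="rxvzpbxvetmu" (len 12), cursors c1@1 c2@6, authorship .11...22....
After op 7 (move_left): buffer="rxvzpbxvetmu" (len 12), cursors c1@0 c2@5, authorship .11...22....

Answer: rxvzpbxvetmu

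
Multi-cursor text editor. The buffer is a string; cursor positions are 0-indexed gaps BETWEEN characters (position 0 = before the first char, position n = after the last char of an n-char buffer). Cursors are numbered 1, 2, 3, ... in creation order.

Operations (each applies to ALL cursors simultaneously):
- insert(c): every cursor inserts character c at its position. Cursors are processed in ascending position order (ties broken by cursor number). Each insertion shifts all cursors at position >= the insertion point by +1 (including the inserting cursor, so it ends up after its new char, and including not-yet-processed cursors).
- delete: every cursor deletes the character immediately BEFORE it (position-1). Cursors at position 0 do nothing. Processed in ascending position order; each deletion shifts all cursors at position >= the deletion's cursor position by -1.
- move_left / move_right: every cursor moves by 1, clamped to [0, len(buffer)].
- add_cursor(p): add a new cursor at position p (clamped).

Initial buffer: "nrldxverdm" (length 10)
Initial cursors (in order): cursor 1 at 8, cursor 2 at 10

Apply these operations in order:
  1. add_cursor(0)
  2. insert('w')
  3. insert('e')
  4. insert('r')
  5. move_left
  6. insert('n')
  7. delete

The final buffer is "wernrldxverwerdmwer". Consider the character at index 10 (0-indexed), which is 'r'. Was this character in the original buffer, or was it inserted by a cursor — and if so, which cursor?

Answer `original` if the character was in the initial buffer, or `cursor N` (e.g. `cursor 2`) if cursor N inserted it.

After op 1 (add_cursor(0)): buffer="nrldxverdm" (len 10), cursors c3@0 c1@8 c2@10, authorship ..........
After op 2 (insert('w')): buffer="wnrldxverwdmw" (len 13), cursors c3@1 c1@10 c2@13, authorship 3........1..2
After op 3 (insert('e')): buffer="wenrldxverwedmwe" (len 16), cursors c3@2 c1@12 c2@16, authorship 33........11..22
After op 4 (insert('r')): buffer="wernrldxverwerdmwer" (len 19), cursors c3@3 c1@14 c2@19, authorship 333........111..222
After op 5 (move_left): buffer="wernrldxverwerdmwer" (len 19), cursors c3@2 c1@13 c2@18, authorship 333........111..222
After op 6 (insert('n')): buffer="wenrnrldxverwenrdmwenr" (len 22), cursors c3@3 c1@15 c2@21, authorship 3333........1111..2222
After op 7 (delete): buffer="wernrldxverwerdmwer" (len 19), cursors c3@2 c1@13 c2@18, authorship 333........111..222
Authorship (.=original, N=cursor N): 3 3 3 . . . . . . . . 1 1 1 . . 2 2 2
Index 10: author = original

Answer: original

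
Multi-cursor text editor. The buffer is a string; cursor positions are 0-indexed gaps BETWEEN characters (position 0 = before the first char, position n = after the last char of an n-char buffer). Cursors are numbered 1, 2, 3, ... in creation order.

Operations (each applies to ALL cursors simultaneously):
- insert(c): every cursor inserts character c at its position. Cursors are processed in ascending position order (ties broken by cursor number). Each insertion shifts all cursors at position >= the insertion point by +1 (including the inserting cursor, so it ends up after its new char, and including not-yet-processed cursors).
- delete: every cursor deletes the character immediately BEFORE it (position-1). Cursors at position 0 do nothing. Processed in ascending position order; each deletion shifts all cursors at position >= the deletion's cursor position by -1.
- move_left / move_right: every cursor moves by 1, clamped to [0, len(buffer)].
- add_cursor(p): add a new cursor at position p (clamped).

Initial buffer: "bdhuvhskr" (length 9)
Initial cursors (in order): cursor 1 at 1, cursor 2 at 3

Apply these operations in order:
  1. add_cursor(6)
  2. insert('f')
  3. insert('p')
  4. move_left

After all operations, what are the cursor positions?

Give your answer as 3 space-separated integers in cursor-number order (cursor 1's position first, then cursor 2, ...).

After op 1 (add_cursor(6)): buffer="bdhuvhskr" (len 9), cursors c1@1 c2@3 c3@6, authorship .........
After op 2 (insert('f')): buffer="bfdhfuvhfskr" (len 12), cursors c1@2 c2@5 c3@9, authorship .1..2...3...
After op 3 (insert('p')): buffer="bfpdhfpuvhfpskr" (len 15), cursors c1@3 c2@7 c3@12, authorship .11..22...33...
After op 4 (move_left): buffer="bfpdhfpuvhfpskr" (len 15), cursors c1@2 c2@6 c3@11, authorship .11..22...33...

Answer: 2 6 11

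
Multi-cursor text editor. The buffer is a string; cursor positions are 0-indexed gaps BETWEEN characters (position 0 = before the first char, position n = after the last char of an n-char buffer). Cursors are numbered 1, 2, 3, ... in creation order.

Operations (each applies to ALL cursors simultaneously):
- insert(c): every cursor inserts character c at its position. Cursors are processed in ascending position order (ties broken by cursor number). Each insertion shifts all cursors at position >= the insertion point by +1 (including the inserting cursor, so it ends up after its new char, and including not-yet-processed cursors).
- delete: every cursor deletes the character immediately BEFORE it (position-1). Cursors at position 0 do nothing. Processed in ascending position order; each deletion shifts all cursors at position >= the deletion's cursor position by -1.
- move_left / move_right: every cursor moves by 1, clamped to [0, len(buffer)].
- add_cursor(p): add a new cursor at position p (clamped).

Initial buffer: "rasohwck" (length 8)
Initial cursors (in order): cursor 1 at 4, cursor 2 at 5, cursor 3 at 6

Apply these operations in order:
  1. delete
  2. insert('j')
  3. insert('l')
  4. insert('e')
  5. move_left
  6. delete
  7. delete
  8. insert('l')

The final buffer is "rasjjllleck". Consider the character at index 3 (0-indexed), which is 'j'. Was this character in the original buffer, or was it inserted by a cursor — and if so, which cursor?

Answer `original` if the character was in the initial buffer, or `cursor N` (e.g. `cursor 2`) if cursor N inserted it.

After op 1 (delete): buffer="rasck" (len 5), cursors c1@3 c2@3 c3@3, authorship .....
After op 2 (insert('j')): buffer="rasjjjck" (len 8), cursors c1@6 c2@6 c3@6, authorship ...123..
After op 3 (insert('l')): buffer="rasjjjlllck" (len 11), cursors c1@9 c2@9 c3@9, authorship ...123123..
After op 4 (insert('e')): buffer="rasjjjllleeeck" (len 14), cursors c1@12 c2@12 c3@12, authorship ...123123123..
After op 5 (move_left): buffer="rasjjjllleeeck" (len 14), cursors c1@11 c2@11 c3@11, authorship ...123123123..
After op 6 (delete): buffer="rasjjjlleck" (len 11), cursors c1@8 c2@8 c3@8, authorship ...123123..
After op 7 (delete): buffer="rasjjeck" (len 8), cursors c1@5 c2@5 c3@5, authorship ...123..
After op 8 (insert('l')): buffer="rasjjllleck" (len 11), cursors c1@8 c2@8 c3@8, authorship ...121233..
Authorship (.=original, N=cursor N): . . . 1 2 1 2 3 3 . .
Index 3: author = 1

Answer: cursor 1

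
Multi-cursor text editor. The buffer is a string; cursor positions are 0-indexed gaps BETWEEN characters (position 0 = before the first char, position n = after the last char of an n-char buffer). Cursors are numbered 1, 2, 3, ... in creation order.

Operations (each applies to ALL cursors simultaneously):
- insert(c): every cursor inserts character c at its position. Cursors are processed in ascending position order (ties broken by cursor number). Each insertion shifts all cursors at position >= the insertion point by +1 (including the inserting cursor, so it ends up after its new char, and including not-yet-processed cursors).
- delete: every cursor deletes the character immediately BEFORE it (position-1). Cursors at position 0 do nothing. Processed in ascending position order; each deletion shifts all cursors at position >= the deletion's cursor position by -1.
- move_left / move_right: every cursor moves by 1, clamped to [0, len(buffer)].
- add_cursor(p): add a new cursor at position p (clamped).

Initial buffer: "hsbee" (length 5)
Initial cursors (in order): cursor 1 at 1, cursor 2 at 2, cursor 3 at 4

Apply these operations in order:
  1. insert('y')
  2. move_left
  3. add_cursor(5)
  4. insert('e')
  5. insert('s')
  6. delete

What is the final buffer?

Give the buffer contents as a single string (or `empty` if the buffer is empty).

After op 1 (insert('y')): buffer="hysybeye" (len 8), cursors c1@2 c2@4 c3@7, authorship .1.2..3.
After op 2 (move_left): buffer="hysybeye" (len 8), cursors c1@1 c2@3 c3@6, authorship .1.2..3.
After op 3 (add_cursor(5)): buffer="hysybeye" (len 8), cursors c1@1 c2@3 c4@5 c3@6, authorship .1.2..3.
After op 4 (insert('e')): buffer="heyseybeeeye" (len 12), cursors c1@2 c2@5 c4@8 c3@10, authorship .11.22.4.33.
After op 5 (insert('s')): buffer="hesysesybeseesye" (len 16), cursors c1@3 c2@7 c4@11 c3@14, authorship .111.222.44.333.
After op 6 (delete): buffer="heyseybeeeye" (len 12), cursors c1@2 c2@5 c4@8 c3@10, authorship .11.22.4.33.

Answer: heyseybeeeye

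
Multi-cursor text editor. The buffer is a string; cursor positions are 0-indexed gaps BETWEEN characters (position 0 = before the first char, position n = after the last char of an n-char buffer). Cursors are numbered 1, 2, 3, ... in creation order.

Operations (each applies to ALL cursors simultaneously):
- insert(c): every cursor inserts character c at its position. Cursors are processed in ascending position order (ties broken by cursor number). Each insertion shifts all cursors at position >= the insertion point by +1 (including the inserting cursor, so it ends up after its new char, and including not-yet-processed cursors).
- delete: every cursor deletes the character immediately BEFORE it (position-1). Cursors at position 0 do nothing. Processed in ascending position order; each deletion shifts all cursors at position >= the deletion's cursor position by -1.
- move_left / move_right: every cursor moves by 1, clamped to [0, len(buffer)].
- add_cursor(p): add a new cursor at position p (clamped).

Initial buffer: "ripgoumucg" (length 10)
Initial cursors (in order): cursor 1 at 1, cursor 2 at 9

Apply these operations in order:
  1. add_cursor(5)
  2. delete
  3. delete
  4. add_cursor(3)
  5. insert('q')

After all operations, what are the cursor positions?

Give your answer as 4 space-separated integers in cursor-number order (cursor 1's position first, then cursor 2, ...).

After op 1 (add_cursor(5)): buffer="ripgoumucg" (len 10), cursors c1@1 c3@5 c2@9, authorship ..........
After op 2 (delete): buffer="ipgumug" (len 7), cursors c1@0 c3@3 c2@6, authorship .......
After op 3 (delete): buffer="ipumg" (len 5), cursors c1@0 c3@2 c2@4, authorship .....
After op 4 (add_cursor(3)): buffer="ipumg" (len 5), cursors c1@0 c3@2 c4@3 c2@4, authorship .....
After op 5 (insert('q')): buffer="qipquqmqg" (len 9), cursors c1@1 c3@4 c4@6 c2@8, authorship 1..3.4.2.

Answer: 1 8 4 6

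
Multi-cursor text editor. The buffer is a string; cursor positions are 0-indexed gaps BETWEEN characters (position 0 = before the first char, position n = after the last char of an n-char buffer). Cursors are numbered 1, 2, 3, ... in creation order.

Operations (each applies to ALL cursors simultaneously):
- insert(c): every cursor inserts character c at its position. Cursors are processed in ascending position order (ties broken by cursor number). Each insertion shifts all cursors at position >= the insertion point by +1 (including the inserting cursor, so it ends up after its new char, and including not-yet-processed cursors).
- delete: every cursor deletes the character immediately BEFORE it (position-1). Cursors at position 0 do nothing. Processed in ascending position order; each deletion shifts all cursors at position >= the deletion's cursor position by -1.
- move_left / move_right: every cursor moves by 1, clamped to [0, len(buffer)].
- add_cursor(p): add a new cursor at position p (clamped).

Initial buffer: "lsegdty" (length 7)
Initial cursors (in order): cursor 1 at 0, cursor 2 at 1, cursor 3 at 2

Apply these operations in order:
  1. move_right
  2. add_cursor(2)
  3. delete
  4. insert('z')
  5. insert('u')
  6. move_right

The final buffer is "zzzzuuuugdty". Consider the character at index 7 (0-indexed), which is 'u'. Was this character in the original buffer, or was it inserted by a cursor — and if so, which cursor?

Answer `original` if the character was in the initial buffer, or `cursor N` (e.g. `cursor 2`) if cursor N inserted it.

After op 1 (move_right): buffer="lsegdty" (len 7), cursors c1@1 c2@2 c3@3, authorship .......
After op 2 (add_cursor(2)): buffer="lsegdty" (len 7), cursors c1@1 c2@2 c4@2 c3@3, authorship .......
After op 3 (delete): buffer="gdty" (len 4), cursors c1@0 c2@0 c3@0 c4@0, authorship ....
After op 4 (insert('z')): buffer="zzzzgdty" (len 8), cursors c1@4 c2@4 c3@4 c4@4, authorship 1234....
After op 5 (insert('u')): buffer="zzzzuuuugdty" (len 12), cursors c1@8 c2@8 c3@8 c4@8, authorship 12341234....
After op 6 (move_right): buffer="zzzzuuuugdty" (len 12), cursors c1@9 c2@9 c3@9 c4@9, authorship 12341234....
Authorship (.=original, N=cursor N): 1 2 3 4 1 2 3 4 . . . .
Index 7: author = 4

Answer: cursor 4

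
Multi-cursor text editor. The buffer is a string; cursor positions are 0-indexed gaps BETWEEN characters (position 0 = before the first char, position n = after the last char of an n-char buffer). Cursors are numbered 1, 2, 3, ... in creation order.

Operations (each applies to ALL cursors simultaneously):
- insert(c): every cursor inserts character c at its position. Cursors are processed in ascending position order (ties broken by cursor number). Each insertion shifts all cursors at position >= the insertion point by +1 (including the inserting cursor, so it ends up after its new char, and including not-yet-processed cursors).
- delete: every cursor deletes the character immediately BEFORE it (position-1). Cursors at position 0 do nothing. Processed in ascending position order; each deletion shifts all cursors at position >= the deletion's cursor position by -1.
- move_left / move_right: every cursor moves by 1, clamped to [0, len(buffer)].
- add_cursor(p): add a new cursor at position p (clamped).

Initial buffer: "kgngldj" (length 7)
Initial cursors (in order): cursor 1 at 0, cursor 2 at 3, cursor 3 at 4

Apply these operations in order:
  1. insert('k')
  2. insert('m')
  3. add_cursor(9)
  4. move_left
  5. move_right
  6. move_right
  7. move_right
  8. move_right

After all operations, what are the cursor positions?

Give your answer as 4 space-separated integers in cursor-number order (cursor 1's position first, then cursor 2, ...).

Answer: 5 10 13 12

Derivation:
After op 1 (insert('k')): buffer="kkgnkgkldj" (len 10), cursors c1@1 c2@5 c3@7, authorship 1...2.3...
After op 2 (insert('m')): buffer="kmkgnkmgkmldj" (len 13), cursors c1@2 c2@7 c3@10, authorship 11...22.33...
After op 3 (add_cursor(9)): buffer="kmkgnkmgkmldj" (len 13), cursors c1@2 c2@7 c4@9 c3@10, authorship 11...22.33...
After op 4 (move_left): buffer="kmkgnkmgkmldj" (len 13), cursors c1@1 c2@6 c4@8 c3@9, authorship 11...22.33...
After op 5 (move_right): buffer="kmkgnkmgkmldj" (len 13), cursors c1@2 c2@7 c4@9 c3@10, authorship 11...22.33...
After op 6 (move_right): buffer="kmkgnkmgkmldj" (len 13), cursors c1@3 c2@8 c4@10 c3@11, authorship 11...22.33...
After op 7 (move_right): buffer="kmkgnkmgkmldj" (len 13), cursors c1@4 c2@9 c4@11 c3@12, authorship 11...22.33...
After op 8 (move_right): buffer="kmkgnkmgkmldj" (len 13), cursors c1@5 c2@10 c4@12 c3@13, authorship 11...22.33...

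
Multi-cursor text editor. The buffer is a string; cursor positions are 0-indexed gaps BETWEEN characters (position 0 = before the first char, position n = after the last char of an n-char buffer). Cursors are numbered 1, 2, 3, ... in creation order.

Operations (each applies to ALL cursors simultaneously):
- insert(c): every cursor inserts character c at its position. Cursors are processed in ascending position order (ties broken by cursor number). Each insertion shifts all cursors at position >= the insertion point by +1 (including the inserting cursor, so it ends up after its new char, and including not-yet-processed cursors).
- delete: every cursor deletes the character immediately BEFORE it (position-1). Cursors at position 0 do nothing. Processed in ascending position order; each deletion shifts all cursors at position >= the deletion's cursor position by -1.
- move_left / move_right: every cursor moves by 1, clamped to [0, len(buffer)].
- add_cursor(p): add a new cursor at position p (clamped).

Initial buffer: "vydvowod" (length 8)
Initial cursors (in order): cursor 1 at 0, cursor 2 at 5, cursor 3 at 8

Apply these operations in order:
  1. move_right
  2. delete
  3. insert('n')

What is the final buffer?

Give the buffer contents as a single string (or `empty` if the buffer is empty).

Answer: nydvonon

Derivation:
After op 1 (move_right): buffer="vydvowod" (len 8), cursors c1@1 c2@6 c3@8, authorship ........
After op 2 (delete): buffer="ydvoo" (len 5), cursors c1@0 c2@4 c3@5, authorship .....
After op 3 (insert('n')): buffer="nydvonon" (len 8), cursors c1@1 c2@6 c3@8, authorship 1....2.3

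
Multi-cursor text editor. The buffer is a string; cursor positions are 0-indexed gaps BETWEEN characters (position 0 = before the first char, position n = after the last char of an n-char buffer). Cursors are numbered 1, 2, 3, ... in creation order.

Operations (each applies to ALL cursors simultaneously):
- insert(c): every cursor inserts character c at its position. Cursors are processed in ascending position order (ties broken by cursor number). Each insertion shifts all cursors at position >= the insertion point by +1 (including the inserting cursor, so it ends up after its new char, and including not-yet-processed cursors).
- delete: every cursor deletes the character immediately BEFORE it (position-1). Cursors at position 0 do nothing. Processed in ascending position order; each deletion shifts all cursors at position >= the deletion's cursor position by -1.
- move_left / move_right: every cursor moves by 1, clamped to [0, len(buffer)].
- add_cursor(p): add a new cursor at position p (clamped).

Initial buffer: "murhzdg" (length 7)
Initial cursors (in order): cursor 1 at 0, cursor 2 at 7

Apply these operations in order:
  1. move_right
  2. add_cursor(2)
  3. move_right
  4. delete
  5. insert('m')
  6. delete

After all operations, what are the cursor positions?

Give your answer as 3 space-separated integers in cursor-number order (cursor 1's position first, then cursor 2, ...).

After op 1 (move_right): buffer="murhzdg" (len 7), cursors c1@1 c2@7, authorship .......
After op 2 (add_cursor(2)): buffer="murhzdg" (len 7), cursors c1@1 c3@2 c2@7, authorship .......
After op 3 (move_right): buffer="murhzdg" (len 7), cursors c1@2 c3@3 c2@7, authorship .......
After op 4 (delete): buffer="mhzd" (len 4), cursors c1@1 c3@1 c2@4, authorship ....
After op 5 (insert('m')): buffer="mmmhzdm" (len 7), cursors c1@3 c3@3 c2@7, authorship .13...2
After op 6 (delete): buffer="mhzd" (len 4), cursors c1@1 c3@1 c2@4, authorship ....

Answer: 1 4 1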